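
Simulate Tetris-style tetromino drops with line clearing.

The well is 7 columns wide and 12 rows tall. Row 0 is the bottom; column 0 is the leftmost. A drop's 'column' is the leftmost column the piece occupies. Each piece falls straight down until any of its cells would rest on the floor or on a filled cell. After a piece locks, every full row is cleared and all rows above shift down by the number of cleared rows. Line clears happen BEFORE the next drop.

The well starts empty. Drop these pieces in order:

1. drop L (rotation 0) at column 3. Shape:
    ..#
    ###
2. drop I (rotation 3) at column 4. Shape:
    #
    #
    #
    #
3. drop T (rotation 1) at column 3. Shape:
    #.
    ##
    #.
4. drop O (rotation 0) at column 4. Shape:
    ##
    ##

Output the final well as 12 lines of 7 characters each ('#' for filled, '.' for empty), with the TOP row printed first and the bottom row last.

Drop 1: L rot0 at col 3 lands with bottom-row=0; cleared 0 line(s) (total 0); column heights now [0 0 0 1 1 2 0], max=2
Drop 2: I rot3 at col 4 lands with bottom-row=1; cleared 0 line(s) (total 0); column heights now [0 0 0 1 5 2 0], max=5
Drop 3: T rot1 at col 3 lands with bottom-row=4; cleared 0 line(s) (total 0); column heights now [0 0 0 7 6 2 0], max=7
Drop 4: O rot0 at col 4 lands with bottom-row=6; cleared 0 line(s) (total 0); column heights now [0 0 0 7 8 8 0], max=8

Answer: .......
.......
.......
.......
....##.
...###.
...##..
...##..
....#..
....#..
....##.
...###.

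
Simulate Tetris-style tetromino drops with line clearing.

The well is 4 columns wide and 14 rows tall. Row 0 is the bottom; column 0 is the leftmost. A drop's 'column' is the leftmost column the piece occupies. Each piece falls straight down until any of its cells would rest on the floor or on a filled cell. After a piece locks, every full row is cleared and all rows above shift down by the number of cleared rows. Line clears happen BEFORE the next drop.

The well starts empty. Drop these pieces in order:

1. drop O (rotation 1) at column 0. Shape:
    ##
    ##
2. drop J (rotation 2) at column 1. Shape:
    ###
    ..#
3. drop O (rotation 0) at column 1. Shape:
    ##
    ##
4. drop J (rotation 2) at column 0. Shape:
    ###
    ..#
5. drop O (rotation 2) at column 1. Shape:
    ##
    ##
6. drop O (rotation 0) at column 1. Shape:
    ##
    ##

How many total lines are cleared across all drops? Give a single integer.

Answer: 0

Derivation:
Drop 1: O rot1 at col 0 lands with bottom-row=0; cleared 0 line(s) (total 0); column heights now [2 2 0 0], max=2
Drop 2: J rot2 at col 1 lands with bottom-row=1; cleared 0 line(s) (total 0); column heights now [2 3 3 3], max=3
Drop 3: O rot0 at col 1 lands with bottom-row=3; cleared 0 line(s) (total 0); column heights now [2 5 5 3], max=5
Drop 4: J rot2 at col 0 lands with bottom-row=5; cleared 0 line(s) (total 0); column heights now [7 7 7 3], max=7
Drop 5: O rot2 at col 1 lands with bottom-row=7; cleared 0 line(s) (total 0); column heights now [7 9 9 3], max=9
Drop 6: O rot0 at col 1 lands with bottom-row=9; cleared 0 line(s) (total 0); column heights now [7 11 11 3], max=11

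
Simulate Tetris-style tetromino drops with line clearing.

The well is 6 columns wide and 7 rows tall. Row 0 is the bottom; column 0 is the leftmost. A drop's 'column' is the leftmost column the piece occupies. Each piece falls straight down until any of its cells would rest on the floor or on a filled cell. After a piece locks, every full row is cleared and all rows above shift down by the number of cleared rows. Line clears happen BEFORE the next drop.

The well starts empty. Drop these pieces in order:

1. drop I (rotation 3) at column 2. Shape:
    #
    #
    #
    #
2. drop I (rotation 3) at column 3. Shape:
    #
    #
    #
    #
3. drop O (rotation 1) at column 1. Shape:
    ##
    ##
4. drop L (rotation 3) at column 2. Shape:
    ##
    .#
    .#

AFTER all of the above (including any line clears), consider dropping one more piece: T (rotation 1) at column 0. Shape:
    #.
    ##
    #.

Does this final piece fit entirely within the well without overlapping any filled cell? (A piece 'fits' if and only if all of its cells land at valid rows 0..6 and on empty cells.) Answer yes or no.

Drop 1: I rot3 at col 2 lands with bottom-row=0; cleared 0 line(s) (total 0); column heights now [0 0 4 0 0 0], max=4
Drop 2: I rot3 at col 3 lands with bottom-row=0; cleared 0 line(s) (total 0); column heights now [0 0 4 4 0 0], max=4
Drop 3: O rot1 at col 1 lands with bottom-row=4; cleared 0 line(s) (total 0); column heights now [0 6 6 4 0 0], max=6
Drop 4: L rot3 at col 2 lands with bottom-row=4; cleared 0 line(s) (total 0); column heights now [0 6 7 7 0 0], max=7
Test piece T rot1 at col 0 (width 2): heights before test = [0 6 7 7 0 0]; fits = False

Answer: no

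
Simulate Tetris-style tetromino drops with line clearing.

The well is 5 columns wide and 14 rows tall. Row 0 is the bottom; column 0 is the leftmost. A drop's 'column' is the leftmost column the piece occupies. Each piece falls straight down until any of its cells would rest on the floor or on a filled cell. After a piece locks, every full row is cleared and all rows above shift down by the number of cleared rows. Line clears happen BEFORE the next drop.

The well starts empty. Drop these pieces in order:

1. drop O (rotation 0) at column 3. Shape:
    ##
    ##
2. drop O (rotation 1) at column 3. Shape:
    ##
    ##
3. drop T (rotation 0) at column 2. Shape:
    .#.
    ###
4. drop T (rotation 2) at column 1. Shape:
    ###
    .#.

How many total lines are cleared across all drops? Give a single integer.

Answer: 0

Derivation:
Drop 1: O rot0 at col 3 lands with bottom-row=0; cleared 0 line(s) (total 0); column heights now [0 0 0 2 2], max=2
Drop 2: O rot1 at col 3 lands with bottom-row=2; cleared 0 line(s) (total 0); column heights now [0 0 0 4 4], max=4
Drop 3: T rot0 at col 2 lands with bottom-row=4; cleared 0 line(s) (total 0); column heights now [0 0 5 6 5], max=6
Drop 4: T rot2 at col 1 lands with bottom-row=5; cleared 0 line(s) (total 0); column heights now [0 7 7 7 5], max=7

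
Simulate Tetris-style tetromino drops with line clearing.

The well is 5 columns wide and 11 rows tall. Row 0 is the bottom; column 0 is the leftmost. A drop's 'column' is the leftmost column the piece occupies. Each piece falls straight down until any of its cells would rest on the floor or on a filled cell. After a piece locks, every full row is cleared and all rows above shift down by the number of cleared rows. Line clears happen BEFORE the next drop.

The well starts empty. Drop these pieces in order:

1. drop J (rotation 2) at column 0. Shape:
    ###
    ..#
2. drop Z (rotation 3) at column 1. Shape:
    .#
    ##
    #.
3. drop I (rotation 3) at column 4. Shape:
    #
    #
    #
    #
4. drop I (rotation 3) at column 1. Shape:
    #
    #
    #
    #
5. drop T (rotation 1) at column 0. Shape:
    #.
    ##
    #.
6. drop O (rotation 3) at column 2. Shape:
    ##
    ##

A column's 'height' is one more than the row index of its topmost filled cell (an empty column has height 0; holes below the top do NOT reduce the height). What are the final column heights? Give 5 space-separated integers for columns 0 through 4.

Drop 1: J rot2 at col 0 lands with bottom-row=0; cleared 0 line(s) (total 0); column heights now [2 2 2 0 0], max=2
Drop 2: Z rot3 at col 1 lands with bottom-row=2; cleared 0 line(s) (total 0); column heights now [2 4 5 0 0], max=5
Drop 3: I rot3 at col 4 lands with bottom-row=0; cleared 0 line(s) (total 0); column heights now [2 4 5 0 4], max=5
Drop 4: I rot3 at col 1 lands with bottom-row=4; cleared 0 line(s) (total 0); column heights now [2 8 5 0 4], max=8
Drop 5: T rot1 at col 0 lands with bottom-row=7; cleared 0 line(s) (total 0); column heights now [10 9 5 0 4], max=10
Drop 6: O rot3 at col 2 lands with bottom-row=5; cleared 0 line(s) (total 0); column heights now [10 9 7 7 4], max=10

Answer: 10 9 7 7 4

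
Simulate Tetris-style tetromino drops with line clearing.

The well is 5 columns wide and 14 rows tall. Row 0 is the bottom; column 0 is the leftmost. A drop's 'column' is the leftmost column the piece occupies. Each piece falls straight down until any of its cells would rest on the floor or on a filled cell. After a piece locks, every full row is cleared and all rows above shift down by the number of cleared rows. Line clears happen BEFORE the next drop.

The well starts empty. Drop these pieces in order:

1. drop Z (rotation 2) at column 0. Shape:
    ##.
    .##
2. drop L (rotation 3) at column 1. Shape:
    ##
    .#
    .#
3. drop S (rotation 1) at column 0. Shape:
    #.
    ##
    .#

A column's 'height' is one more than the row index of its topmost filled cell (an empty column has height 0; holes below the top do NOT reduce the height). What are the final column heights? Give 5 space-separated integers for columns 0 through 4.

Answer: 7 6 4 0 0

Derivation:
Drop 1: Z rot2 at col 0 lands with bottom-row=0; cleared 0 line(s) (total 0); column heights now [2 2 1 0 0], max=2
Drop 2: L rot3 at col 1 lands with bottom-row=1; cleared 0 line(s) (total 0); column heights now [2 4 4 0 0], max=4
Drop 3: S rot1 at col 0 lands with bottom-row=4; cleared 0 line(s) (total 0); column heights now [7 6 4 0 0], max=7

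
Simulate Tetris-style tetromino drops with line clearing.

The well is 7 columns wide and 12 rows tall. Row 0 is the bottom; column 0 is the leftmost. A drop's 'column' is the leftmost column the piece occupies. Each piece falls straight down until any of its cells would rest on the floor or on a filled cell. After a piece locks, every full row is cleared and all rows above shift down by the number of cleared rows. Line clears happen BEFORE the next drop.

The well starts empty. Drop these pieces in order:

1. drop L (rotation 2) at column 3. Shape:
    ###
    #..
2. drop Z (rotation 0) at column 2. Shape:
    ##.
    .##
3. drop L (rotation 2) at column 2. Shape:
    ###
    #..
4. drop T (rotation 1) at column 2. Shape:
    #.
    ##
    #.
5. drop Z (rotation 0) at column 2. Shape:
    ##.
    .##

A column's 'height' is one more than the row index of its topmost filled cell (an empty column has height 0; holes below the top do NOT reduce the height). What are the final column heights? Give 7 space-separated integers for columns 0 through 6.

Answer: 0 0 10 10 9 2 0

Derivation:
Drop 1: L rot2 at col 3 lands with bottom-row=0; cleared 0 line(s) (total 0); column heights now [0 0 0 2 2 2 0], max=2
Drop 2: Z rot0 at col 2 lands with bottom-row=2; cleared 0 line(s) (total 0); column heights now [0 0 4 4 3 2 0], max=4
Drop 3: L rot2 at col 2 lands with bottom-row=4; cleared 0 line(s) (total 0); column heights now [0 0 6 6 6 2 0], max=6
Drop 4: T rot1 at col 2 lands with bottom-row=6; cleared 0 line(s) (total 0); column heights now [0 0 9 8 6 2 0], max=9
Drop 5: Z rot0 at col 2 lands with bottom-row=8; cleared 0 line(s) (total 0); column heights now [0 0 10 10 9 2 0], max=10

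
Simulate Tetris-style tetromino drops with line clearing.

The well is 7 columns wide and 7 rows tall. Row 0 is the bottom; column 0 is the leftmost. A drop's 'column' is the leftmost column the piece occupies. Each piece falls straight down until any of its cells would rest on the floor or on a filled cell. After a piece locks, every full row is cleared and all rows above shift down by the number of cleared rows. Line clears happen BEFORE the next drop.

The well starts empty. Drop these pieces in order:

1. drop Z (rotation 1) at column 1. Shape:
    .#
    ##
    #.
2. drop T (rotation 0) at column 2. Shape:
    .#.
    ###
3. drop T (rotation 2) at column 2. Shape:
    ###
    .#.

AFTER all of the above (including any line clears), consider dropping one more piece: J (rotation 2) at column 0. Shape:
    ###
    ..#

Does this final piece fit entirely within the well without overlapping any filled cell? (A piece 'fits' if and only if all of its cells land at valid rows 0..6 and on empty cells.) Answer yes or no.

Answer: no

Derivation:
Drop 1: Z rot1 at col 1 lands with bottom-row=0; cleared 0 line(s) (total 0); column heights now [0 2 3 0 0 0 0], max=3
Drop 2: T rot0 at col 2 lands with bottom-row=3; cleared 0 line(s) (total 0); column heights now [0 2 4 5 4 0 0], max=5
Drop 3: T rot2 at col 2 lands with bottom-row=5; cleared 0 line(s) (total 0); column heights now [0 2 7 7 7 0 0], max=7
Test piece J rot2 at col 0 (width 3): heights before test = [0 2 7 7 7 0 0]; fits = False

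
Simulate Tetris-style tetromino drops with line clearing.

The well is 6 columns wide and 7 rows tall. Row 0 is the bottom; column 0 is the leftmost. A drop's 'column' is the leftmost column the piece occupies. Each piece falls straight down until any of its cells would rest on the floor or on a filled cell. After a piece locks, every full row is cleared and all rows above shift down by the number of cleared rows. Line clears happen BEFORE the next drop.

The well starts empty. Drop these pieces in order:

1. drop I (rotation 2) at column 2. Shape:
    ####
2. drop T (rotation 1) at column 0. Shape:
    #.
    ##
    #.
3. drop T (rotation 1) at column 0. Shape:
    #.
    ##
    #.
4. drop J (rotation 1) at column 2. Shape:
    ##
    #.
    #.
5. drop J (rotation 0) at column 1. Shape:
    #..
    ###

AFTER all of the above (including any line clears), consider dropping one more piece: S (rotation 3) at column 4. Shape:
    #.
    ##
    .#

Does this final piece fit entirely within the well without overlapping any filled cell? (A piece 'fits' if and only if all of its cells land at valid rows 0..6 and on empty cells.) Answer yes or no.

Answer: yes

Derivation:
Drop 1: I rot2 at col 2 lands with bottom-row=0; cleared 0 line(s) (total 0); column heights now [0 0 1 1 1 1], max=1
Drop 2: T rot1 at col 0 lands with bottom-row=0; cleared 0 line(s) (total 0); column heights now [3 2 1 1 1 1], max=3
Drop 3: T rot1 at col 0 lands with bottom-row=3; cleared 0 line(s) (total 0); column heights now [6 5 1 1 1 1], max=6
Drop 4: J rot1 at col 2 lands with bottom-row=1; cleared 0 line(s) (total 0); column heights now [6 5 4 4 1 1], max=6
Drop 5: J rot0 at col 1 lands with bottom-row=5; cleared 0 line(s) (total 0); column heights now [6 7 6 6 1 1], max=7
Test piece S rot3 at col 4 (width 2): heights before test = [6 7 6 6 1 1]; fits = True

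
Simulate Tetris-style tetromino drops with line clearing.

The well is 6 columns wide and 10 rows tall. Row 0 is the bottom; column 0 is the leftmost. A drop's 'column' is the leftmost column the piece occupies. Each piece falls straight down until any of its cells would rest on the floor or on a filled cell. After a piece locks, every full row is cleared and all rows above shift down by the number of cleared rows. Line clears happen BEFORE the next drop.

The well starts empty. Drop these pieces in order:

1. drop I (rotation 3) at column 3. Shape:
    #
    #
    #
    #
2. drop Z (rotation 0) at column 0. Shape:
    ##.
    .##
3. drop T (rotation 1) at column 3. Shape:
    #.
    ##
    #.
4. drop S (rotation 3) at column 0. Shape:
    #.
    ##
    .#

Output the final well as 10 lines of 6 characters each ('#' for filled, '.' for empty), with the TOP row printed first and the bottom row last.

Answer: ......
......
......
...#..
...##.
#..#..
##.#..
.#.#..
##.#..
.###..

Derivation:
Drop 1: I rot3 at col 3 lands with bottom-row=0; cleared 0 line(s) (total 0); column heights now [0 0 0 4 0 0], max=4
Drop 2: Z rot0 at col 0 lands with bottom-row=0; cleared 0 line(s) (total 0); column heights now [2 2 1 4 0 0], max=4
Drop 3: T rot1 at col 3 lands with bottom-row=4; cleared 0 line(s) (total 0); column heights now [2 2 1 7 6 0], max=7
Drop 4: S rot3 at col 0 lands with bottom-row=2; cleared 0 line(s) (total 0); column heights now [5 4 1 7 6 0], max=7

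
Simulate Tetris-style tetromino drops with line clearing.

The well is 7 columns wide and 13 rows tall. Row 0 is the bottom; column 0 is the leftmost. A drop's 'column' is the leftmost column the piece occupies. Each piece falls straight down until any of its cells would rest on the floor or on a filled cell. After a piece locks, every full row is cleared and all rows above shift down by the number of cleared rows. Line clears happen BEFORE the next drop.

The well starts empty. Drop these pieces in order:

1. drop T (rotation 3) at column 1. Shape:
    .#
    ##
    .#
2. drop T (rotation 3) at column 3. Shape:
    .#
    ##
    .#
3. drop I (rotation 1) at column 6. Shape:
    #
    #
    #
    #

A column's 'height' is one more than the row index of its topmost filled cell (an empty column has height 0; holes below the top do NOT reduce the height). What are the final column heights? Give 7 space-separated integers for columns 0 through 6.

Drop 1: T rot3 at col 1 lands with bottom-row=0; cleared 0 line(s) (total 0); column heights now [0 2 3 0 0 0 0], max=3
Drop 2: T rot3 at col 3 lands with bottom-row=0; cleared 0 line(s) (total 0); column heights now [0 2 3 2 3 0 0], max=3
Drop 3: I rot1 at col 6 lands with bottom-row=0; cleared 0 line(s) (total 0); column heights now [0 2 3 2 3 0 4], max=4

Answer: 0 2 3 2 3 0 4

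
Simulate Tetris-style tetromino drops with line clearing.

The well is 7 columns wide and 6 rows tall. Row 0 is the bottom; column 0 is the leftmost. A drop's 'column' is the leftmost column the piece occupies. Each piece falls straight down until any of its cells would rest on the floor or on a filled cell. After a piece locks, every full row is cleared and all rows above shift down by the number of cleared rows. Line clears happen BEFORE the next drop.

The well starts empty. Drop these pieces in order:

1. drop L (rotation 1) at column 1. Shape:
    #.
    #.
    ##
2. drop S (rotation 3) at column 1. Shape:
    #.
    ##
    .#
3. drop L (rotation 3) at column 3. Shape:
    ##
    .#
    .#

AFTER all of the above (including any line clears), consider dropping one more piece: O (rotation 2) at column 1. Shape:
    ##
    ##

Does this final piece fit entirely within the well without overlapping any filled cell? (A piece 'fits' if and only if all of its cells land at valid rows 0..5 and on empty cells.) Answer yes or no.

Drop 1: L rot1 at col 1 lands with bottom-row=0; cleared 0 line(s) (total 0); column heights now [0 3 1 0 0 0 0], max=3
Drop 2: S rot3 at col 1 lands with bottom-row=2; cleared 0 line(s) (total 0); column heights now [0 5 4 0 0 0 0], max=5
Drop 3: L rot3 at col 3 lands with bottom-row=0; cleared 0 line(s) (total 0); column heights now [0 5 4 3 3 0 0], max=5
Test piece O rot2 at col 1 (width 2): heights before test = [0 5 4 3 3 0 0]; fits = False

Answer: no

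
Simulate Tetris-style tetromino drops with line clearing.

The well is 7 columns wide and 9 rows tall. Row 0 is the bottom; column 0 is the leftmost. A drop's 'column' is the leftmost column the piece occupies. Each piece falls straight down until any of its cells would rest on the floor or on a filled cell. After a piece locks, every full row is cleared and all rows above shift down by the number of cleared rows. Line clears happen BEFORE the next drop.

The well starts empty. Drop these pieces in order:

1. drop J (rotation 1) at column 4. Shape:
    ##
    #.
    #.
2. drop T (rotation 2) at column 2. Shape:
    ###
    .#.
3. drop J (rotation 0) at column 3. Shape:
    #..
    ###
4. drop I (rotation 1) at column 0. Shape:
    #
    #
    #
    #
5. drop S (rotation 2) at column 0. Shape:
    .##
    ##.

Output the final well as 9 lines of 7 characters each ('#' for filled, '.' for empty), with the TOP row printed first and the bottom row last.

Drop 1: J rot1 at col 4 lands with bottom-row=0; cleared 0 line(s) (total 0); column heights now [0 0 0 0 3 3 0], max=3
Drop 2: T rot2 at col 2 lands with bottom-row=2; cleared 0 line(s) (total 0); column heights now [0 0 4 4 4 3 0], max=4
Drop 3: J rot0 at col 3 lands with bottom-row=4; cleared 0 line(s) (total 0); column heights now [0 0 4 6 5 5 0], max=6
Drop 4: I rot1 at col 0 lands with bottom-row=0; cleared 0 line(s) (total 0); column heights now [4 0 4 6 5 5 0], max=6
Drop 5: S rot2 at col 0 lands with bottom-row=4; cleared 0 line(s) (total 0); column heights now [5 6 6 6 5 5 0], max=6

Answer: .......
.......
.......
.###...
##.###.
#.###..
#..###.
#...#..
#...#..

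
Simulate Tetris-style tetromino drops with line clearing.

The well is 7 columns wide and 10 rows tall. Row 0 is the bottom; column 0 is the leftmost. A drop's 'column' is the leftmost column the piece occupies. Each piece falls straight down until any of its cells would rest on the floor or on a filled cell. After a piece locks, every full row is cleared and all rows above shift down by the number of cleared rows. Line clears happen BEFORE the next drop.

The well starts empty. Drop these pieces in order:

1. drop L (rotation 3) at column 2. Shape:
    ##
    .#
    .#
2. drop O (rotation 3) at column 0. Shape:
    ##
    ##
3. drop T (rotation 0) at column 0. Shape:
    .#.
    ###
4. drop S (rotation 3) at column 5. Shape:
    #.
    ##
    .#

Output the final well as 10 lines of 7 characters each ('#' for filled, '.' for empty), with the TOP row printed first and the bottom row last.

Answer: .......
.......
.......
.......
.......
.#.....
###....
..##.#.
##.#.##
##.#..#

Derivation:
Drop 1: L rot3 at col 2 lands with bottom-row=0; cleared 0 line(s) (total 0); column heights now [0 0 3 3 0 0 0], max=3
Drop 2: O rot3 at col 0 lands with bottom-row=0; cleared 0 line(s) (total 0); column heights now [2 2 3 3 0 0 0], max=3
Drop 3: T rot0 at col 0 lands with bottom-row=3; cleared 0 line(s) (total 0); column heights now [4 5 4 3 0 0 0], max=5
Drop 4: S rot3 at col 5 lands with bottom-row=0; cleared 0 line(s) (total 0); column heights now [4 5 4 3 0 3 2], max=5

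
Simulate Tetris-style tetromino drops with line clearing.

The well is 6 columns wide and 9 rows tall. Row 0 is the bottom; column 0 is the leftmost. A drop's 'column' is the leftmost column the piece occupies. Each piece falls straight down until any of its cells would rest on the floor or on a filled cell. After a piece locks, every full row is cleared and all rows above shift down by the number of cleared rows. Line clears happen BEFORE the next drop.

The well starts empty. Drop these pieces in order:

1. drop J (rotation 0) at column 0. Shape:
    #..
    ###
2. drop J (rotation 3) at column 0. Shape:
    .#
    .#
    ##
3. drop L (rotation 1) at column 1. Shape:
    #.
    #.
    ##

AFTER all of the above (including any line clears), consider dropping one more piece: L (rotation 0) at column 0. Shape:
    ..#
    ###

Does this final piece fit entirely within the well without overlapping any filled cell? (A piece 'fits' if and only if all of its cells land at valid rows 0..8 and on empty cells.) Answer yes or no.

Drop 1: J rot0 at col 0 lands with bottom-row=0; cleared 0 line(s) (total 0); column heights now [2 1 1 0 0 0], max=2
Drop 2: J rot3 at col 0 lands with bottom-row=2; cleared 0 line(s) (total 0); column heights now [3 5 1 0 0 0], max=5
Drop 3: L rot1 at col 1 lands with bottom-row=5; cleared 0 line(s) (total 0); column heights now [3 8 6 0 0 0], max=8
Test piece L rot0 at col 0 (width 3): heights before test = [3 8 6 0 0 0]; fits = False

Answer: no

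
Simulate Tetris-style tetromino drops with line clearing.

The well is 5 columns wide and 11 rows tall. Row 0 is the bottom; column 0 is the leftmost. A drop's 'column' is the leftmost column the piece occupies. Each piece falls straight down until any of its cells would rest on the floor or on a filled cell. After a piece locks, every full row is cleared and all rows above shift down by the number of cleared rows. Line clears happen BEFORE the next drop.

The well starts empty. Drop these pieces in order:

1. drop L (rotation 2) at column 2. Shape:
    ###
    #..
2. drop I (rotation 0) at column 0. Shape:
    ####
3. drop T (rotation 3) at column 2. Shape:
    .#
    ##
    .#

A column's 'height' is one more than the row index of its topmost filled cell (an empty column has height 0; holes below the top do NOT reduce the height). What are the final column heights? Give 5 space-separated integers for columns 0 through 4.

Drop 1: L rot2 at col 2 lands with bottom-row=0; cleared 0 line(s) (total 0); column heights now [0 0 2 2 2], max=2
Drop 2: I rot0 at col 0 lands with bottom-row=2; cleared 0 line(s) (total 0); column heights now [3 3 3 3 2], max=3
Drop 3: T rot3 at col 2 lands with bottom-row=3; cleared 0 line(s) (total 0); column heights now [3 3 5 6 2], max=6

Answer: 3 3 5 6 2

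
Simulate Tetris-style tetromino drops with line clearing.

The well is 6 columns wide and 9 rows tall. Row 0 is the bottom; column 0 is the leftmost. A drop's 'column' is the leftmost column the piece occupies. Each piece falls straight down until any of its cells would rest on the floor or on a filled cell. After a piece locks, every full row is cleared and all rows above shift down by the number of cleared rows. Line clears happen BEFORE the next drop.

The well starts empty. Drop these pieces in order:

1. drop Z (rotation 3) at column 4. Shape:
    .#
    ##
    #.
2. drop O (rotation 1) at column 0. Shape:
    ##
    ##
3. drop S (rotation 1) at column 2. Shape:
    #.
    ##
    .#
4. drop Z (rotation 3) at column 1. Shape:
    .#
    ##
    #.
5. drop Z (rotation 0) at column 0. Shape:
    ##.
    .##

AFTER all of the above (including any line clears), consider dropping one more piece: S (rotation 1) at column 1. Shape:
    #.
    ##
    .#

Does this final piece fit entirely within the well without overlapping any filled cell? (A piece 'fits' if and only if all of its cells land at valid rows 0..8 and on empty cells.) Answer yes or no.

Drop 1: Z rot3 at col 4 lands with bottom-row=0; cleared 0 line(s) (total 0); column heights now [0 0 0 0 2 3], max=3
Drop 2: O rot1 at col 0 lands with bottom-row=0; cleared 0 line(s) (total 0); column heights now [2 2 0 0 2 3], max=3
Drop 3: S rot1 at col 2 lands with bottom-row=0; cleared 1 line(s) (total 1); column heights now [1 1 2 1 1 2], max=2
Drop 4: Z rot3 at col 1 lands with bottom-row=1; cleared 0 line(s) (total 1); column heights now [1 3 4 1 1 2], max=4
Drop 5: Z rot0 at col 0 lands with bottom-row=4; cleared 0 line(s) (total 1); column heights now [6 6 5 1 1 2], max=6
Test piece S rot1 at col 1 (width 2): heights before test = [6 6 5 1 1 2]; fits = True

Answer: yes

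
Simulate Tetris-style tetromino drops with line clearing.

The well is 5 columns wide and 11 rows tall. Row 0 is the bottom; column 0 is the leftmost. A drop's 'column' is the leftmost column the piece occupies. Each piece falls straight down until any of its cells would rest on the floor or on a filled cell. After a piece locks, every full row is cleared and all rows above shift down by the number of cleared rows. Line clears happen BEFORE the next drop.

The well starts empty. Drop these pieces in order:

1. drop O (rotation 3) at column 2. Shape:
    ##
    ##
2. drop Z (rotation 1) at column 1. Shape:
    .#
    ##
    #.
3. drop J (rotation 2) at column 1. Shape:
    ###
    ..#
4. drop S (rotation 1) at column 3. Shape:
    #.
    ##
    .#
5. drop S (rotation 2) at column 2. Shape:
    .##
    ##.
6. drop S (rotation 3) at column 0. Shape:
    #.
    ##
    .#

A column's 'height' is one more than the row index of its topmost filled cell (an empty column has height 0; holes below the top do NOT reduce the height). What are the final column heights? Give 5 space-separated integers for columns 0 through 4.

Drop 1: O rot3 at col 2 lands with bottom-row=0; cleared 0 line(s) (total 0); column heights now [0 0 2 2 0], max=2
Drop 2: Z rot1 at col 1 lands with bottom-row=1; cleared 0 line(s) (total 0); column heights now [0 3 4 2 0], max=4
Drop 3: J rot2 at col 1 lands with bottom-row=3; cleared 0 line(s) (total 0); column heights now [0 5 5 5 0], max=5
Drop 4: S rot1 at col 3 lands with bottom-row=4; cleared 0 line(s) (total 0); column heights now [0 5 5 7 6], max=7
Drop 5: S rot2 at col 2 lands with bottom-row=7; cleared 0 line(s) (total 0); column heights now [0 5 8 9 9], max=9
Drop 6: S rot3 at col 0 lands with bottom-row=5; cleared 0 line(s) (total 0); column heights now [8 7 8 9 9], max=9

Answer: 8 7 8 9 9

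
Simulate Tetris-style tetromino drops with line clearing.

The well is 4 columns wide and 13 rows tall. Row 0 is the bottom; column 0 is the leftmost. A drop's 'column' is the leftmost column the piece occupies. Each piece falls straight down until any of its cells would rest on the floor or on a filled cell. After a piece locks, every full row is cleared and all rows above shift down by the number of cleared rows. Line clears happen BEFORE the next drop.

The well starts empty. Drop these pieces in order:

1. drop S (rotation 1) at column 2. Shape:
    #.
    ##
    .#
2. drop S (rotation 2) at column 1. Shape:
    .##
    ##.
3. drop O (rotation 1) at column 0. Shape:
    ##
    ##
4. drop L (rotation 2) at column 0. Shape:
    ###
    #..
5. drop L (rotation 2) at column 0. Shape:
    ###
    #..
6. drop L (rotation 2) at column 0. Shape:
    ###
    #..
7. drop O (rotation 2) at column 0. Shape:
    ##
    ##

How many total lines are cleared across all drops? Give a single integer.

Drop 1: S rot1 at col 2 lands with bottom-row=0; cleared 0 line(s) (total 0); column heights now [0 0 3 2], max=3
Drop 2: S rot2 at col 1 lands with bottom-row=3; cleared 0 line(s) (total 0); column heights now [0 4 5 5], max=5
Drop 3: O rot1 at col 0 lands with bottom-row=4; cleared 1 line(s) (total 1); column heights now [5 5 4 2], max=5
Drop 4: L rot2 at col 0 lands with bottom-row=5; cleared 0 line(s) (total 1); column heights now [7 7 7 2], max=7
Drop 5: L rot2 at col 0 lands with bottom-row=7; cleared 0 line(s) (total 1); column heights now [9 9 9 2], max=9
Drop 6: L rot2 at col 0 lands with bottom-row=9; cleared 0 line(s) (total 1); column heights now [11 11 11 2], max=11
Drop 7: O rot2 at col 0 lands with bottom-row=11; cleared 0 line(s) (total 1); column heights now [13 13 11 2], max=13

Answer: 1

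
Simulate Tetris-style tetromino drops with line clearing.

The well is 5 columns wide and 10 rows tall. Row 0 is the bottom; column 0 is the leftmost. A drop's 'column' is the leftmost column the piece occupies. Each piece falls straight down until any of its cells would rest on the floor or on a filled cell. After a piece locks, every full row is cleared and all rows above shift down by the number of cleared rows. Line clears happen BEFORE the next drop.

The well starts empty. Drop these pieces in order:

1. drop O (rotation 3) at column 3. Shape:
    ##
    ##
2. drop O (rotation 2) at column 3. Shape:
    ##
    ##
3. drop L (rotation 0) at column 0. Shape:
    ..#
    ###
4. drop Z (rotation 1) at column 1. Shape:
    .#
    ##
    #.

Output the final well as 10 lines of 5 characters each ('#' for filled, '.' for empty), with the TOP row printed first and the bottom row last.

Drop 1: O rot3 at col 3 lands with bottom-row=0; cleared 0 line(s) (total 0); column heights now [0 0 0 2 2], max=2
Drop 2: O rot2 at col 3 lands with bottom-row=2; cleared 0 line(s) (total 0); column heights now [0 0 0 4 4], max=4
Drop 3: L rot0 at col 0 lands with bottom-row=0; cleared 1 line(s) (total 1); column heights now [0 0 1 3 3], max=3
Drop 4: Z rot1 at col 1 lands with bottom-row=0; cleared 0 line(s) (total 1); column heights now [0 2 3 3 3], max=3

Answer: .....
.....
.....
.....
.....
.....
.....
..###
.####
.####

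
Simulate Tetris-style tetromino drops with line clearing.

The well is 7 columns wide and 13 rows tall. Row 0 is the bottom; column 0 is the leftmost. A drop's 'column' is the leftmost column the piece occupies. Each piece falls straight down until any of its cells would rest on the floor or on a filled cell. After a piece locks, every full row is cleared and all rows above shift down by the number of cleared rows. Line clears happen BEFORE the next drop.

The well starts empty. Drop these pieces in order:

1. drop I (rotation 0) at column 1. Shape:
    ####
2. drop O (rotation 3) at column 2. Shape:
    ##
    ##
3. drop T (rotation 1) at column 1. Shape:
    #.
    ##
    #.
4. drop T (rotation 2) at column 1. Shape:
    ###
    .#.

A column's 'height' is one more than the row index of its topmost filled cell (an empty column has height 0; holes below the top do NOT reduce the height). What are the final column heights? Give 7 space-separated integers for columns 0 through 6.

Answer: 0 6 6 6 1 0 0

Derivation:
Drop 1: I rot0 at col 1 lands with bottom-row=0; cleared 0 line(s) (total 0); column heights now [0 1 1 1 1 0 0], max=1
Drop 2: O rot3 at col 2 lands with bottom-row=1; cleared 0 line(s) (total 0); column heights now [0 1 3 3 1 0 0], max=3
Drop 3: T rot1 at col 1 lands with bottom-row=2; cleared 0 line(s) (total 0); column heights now [0 5 4 3 1 0 0], max=5
Drop 4: T rot2 at col 1 lands with bottom-row=4; cleared 0 line(s) (total 0); column heights now [0 6 6 6 1 0 0], max=6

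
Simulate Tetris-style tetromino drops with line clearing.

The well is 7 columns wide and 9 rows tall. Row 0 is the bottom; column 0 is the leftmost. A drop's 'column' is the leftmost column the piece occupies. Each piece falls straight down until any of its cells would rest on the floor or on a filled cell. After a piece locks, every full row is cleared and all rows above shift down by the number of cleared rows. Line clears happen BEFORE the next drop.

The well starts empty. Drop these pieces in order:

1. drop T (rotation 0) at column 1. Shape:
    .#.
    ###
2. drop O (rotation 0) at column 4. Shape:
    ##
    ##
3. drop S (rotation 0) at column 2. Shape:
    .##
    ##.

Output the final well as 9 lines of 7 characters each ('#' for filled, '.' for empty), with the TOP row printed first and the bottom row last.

Drop 1: T rot0 at col 1 lands with bottom-row=0; cleared 0 line(s) (total 0); column heights now [0 1 2 1 0 0 0], max=2
Drop 2: O rot0 at col 4 lands with bottom-row=0; cleared 0 line(s) (total 0); column heights now [0 1 2 1 2 2 0], max=2
Drop 3: S rot0 at col 2 lands with bottom-row=2; cleared 0 line(s) (total 0); column heights now [0 1 3 4 4 2 0], max=4

Answer: .......
.......
.......
.......
.......
...##..
..##...
..#.##.
.#####.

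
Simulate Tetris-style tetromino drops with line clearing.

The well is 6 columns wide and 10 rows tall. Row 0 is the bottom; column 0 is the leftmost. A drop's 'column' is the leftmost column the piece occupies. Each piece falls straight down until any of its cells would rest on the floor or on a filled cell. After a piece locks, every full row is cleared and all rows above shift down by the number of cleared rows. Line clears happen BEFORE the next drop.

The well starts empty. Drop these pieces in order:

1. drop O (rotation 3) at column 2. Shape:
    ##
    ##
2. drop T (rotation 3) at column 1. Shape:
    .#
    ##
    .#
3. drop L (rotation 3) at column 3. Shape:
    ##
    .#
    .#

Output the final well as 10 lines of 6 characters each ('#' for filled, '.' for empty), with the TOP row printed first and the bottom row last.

Drop 1: O rot3 at col 2 lands with bottom-row=0; cleared 0 line(s) (total 0); column heights now [0 0 2 2 0 0], max=2
Drop 2: T rot3 at col 1 lands with bottom-row=2; cleared 0 line(s) (total 0); column heights now [0 4 5 2 0 0], max=5
Drop 3: L rot3 at col 3 lands with bottom-row=0; cleared 0 line(s) (total 0); column heights now [0 4 5 3 3 0], max=5

Answer: ......
......
......
......
......
..#...
.##...
..###.
..###.
..###.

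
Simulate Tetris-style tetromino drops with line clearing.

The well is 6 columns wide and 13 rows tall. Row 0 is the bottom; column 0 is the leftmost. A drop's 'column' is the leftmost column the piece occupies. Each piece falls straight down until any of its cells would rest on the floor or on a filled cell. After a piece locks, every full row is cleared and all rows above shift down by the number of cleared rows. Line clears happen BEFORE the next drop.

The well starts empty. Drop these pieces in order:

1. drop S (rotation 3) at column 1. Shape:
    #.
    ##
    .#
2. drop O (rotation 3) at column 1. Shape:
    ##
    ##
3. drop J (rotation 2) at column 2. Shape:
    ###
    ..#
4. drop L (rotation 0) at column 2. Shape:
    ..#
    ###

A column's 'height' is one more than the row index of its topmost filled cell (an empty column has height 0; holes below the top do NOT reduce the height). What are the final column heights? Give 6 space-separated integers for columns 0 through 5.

Answer: 0 5 7 7 8 0

Derivation:
Drop 1: S rot3 at col 1 lands with bottom-row=0; cleared 0 line(s) (total 0); column heights now [0 3 2 0 0 0], max=3
Drop 2: O rot3 at col 1 lands with bottom-row=3; cleared 0 line(s) (total 0); column heights now [0 5 5 0 0 0], max=5
Drop 3: J rot2 at col 2 lands with bottom-row=4; cleared 0 line(s) (total 0); column heights now [0 5 6 6 6 0], max=6
Drop 4: L rot0 at col 2 lands with bottom-row=6; cleared 0 line(s) (total 0); column heights now [0 5 7 7 8 0], max=8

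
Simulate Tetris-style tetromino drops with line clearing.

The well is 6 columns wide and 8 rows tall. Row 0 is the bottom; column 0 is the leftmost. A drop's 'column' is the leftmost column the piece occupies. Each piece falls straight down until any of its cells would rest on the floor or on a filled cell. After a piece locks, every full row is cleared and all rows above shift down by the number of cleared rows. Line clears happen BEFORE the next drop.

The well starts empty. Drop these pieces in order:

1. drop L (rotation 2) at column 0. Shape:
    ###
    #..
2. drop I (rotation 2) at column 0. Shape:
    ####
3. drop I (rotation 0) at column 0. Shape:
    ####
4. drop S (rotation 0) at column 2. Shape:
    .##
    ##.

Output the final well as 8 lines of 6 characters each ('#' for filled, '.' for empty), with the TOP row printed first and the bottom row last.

Answer: ......
......
...##.
..##..
####..
####..
###...
#.....

Derivation:
Drop 1: L rot2 at col 0 lands with bottom-row=0; cleared 0 line(s) (total 0); column heights now [2 2 2 0 0 0], max=2
Drop 2: I rot2 at col 0 lands with bottom-row=2; cleared 0 line(s) (total 0); column heights now [3 3 3 3 0 0], max=3
Drop 3: I rot0 at col 0 lands with bottom-row=3; cleared 0 line(s) (total 0); column heights now [4 4 4 4 0 0], max=4
Drop 4: S rot0 at col 2 lands with bottom-row=4; cleared 0 line(s) (total 0); column heights now [4 4 5 6 6 0], max=6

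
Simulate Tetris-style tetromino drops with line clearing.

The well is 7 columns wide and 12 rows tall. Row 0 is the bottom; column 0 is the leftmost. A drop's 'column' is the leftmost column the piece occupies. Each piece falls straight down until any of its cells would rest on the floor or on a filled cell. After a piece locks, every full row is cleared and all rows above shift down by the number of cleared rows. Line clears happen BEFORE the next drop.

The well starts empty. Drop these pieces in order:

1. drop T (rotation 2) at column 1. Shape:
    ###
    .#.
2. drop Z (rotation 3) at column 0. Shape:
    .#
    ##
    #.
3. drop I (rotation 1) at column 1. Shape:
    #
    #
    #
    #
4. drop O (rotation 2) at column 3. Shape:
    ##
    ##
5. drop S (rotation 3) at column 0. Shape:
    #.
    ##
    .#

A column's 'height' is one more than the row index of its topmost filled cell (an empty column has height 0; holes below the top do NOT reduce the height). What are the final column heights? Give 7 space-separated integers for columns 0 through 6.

Drop 1: T rot2 at col 1 lands with bottom-row=0; cleared 0 line(s) (total 0); column heights now [0 2 2 2 0 0 0], max=2
Drop 2: Z rot3 at col 0 lands with bottom-row=1; cleared 0 line(s) (total 0); column heights now [3 4 2 2 0 0 0], max=4
Drop 3: I rot1 at col 1 lands with bottom-row=4; cleared 0 line(s) (total 0); column heights now [3 8 2 2 0 0 0], max=8
Drop 4: O rot2 at col 3 lands with bottom-row=2; cleared 0 line(s) (total 0); column heights now [3 8 2 4 4 0 0], max=8
Drop 5: S rot3 at col 0 lands with bottom-row=8; cleared 0 line(s) (total 0); column heights now [11 10 2 4 4 0 0], max=11

Answer: 11 10 2 4 4 0 0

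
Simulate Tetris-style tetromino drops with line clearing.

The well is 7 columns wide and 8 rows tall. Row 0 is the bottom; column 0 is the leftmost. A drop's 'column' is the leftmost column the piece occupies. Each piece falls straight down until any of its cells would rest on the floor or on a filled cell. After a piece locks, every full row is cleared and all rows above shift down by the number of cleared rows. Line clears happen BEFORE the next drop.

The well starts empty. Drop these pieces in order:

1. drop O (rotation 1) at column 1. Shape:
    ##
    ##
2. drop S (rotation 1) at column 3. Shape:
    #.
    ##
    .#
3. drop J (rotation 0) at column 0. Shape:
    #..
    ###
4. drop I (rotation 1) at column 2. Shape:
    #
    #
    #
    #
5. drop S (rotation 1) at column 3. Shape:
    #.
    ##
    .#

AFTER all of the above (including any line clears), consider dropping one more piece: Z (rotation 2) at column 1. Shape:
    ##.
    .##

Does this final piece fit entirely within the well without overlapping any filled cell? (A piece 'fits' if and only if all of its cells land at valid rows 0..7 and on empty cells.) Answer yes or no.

Drop 1: O rot1 at col 1 lands with bottom-row=0; cleared 0 line(s) (total 0); column heights now [0 2 2 0 0 0 0], max=2
Drop 2: S rot1 at col 3 lands with bottom-row=0; cleared 0 line(s) (total 0); column heights now [0 2 2 3 2 0 0], max=3
Drop 3: J rot0 at col 0 lands with bottom-row=2; cleared 0 line(s) (total 0); column heights now [4 3 3 3 2 0 0], max=4
Drop 4: I rot1 at col 2 lands with bottom-row=3; cleared 0 line(s) (total 0); column heights now [4 3 7 3 2 0 0], max=7
Drop 5: S rot1 at col 3 lands with bottom-row=2; cleared 0 line(s) (total 0); column heights now [4 3 7 5 4 0 0], max=7
Test piece Z rot2 at col 1 (width 3): heights before test = [4 3 7 5 4 0 0]; fits = False

Answer: no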